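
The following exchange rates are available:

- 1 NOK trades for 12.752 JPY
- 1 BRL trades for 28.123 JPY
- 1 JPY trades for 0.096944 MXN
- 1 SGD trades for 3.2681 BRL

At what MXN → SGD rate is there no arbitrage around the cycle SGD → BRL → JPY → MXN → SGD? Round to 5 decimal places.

Known legs of the cycle: 3.2681 × 28.123 × 0.096944 = 8.9100044096272
For no arbitrage the full-cycle product must be 1, so the missing rate is 1 / 8.9100044096272 ≈ 0.1122334.

0.11223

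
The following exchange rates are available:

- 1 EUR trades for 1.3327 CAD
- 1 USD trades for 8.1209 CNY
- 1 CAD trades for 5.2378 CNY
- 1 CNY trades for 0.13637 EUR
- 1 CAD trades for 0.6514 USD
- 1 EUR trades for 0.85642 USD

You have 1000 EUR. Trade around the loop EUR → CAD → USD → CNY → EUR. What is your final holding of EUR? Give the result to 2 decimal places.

961.40

1000 EUR × 1.3327 = 1332.7 CAD
1332.7 CAD × 0.6514 = 868.12078 USD
868.12078 USD × 8.1209 = 7049.922042302 CNY
7049.922042302 CNY × 0.13637 = 961.39786890872374 EUR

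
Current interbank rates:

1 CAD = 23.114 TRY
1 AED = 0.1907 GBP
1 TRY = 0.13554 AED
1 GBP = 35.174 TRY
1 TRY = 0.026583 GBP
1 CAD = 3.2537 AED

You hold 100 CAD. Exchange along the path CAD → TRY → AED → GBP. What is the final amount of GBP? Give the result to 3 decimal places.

100 CAD × 23.114 = 2311.4 TRY
2311.4 TRY × 0.13554 = 313.287156 AED
313.287156 AED × 0.1907 = 59.7438606492 GBP

59.744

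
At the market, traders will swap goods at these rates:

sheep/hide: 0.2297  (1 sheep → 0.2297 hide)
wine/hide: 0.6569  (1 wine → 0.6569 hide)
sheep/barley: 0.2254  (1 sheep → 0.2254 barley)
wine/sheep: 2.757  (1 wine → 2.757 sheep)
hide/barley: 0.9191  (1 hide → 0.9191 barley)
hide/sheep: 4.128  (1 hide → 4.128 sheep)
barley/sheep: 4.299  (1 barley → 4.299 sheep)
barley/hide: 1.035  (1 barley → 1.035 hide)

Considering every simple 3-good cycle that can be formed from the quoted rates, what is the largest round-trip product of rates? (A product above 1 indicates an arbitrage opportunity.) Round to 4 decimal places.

0.9630

hide→sheep→barley→hide: 4.128 × 0.2254 × 1.035 = 0.96302
hide→barley→sheep→hide: 0.9191 × 4.299 × 0.2297 = 0.90759
Maximum is hide→sheep→barley→hide at 0.9630; no arbitrage — every cycle loses value.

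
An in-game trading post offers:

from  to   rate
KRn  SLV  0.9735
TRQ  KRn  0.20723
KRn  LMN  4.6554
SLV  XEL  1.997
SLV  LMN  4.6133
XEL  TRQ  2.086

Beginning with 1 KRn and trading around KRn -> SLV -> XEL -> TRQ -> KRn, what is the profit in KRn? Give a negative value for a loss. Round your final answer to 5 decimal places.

-0.15961

1 KRn × 0.9735 = 0.9735 SLV
0.9735 SLV × 1.997 = 1.9440795 XEL
1.9440795 XEL × 2.086 = 4.055349837 TRQ
4.055349837 TRQ × 0.20723 = 0.84039014672151 KRn
Net change: 0.84039014672151 − 1 = -0.15960985327849 KRn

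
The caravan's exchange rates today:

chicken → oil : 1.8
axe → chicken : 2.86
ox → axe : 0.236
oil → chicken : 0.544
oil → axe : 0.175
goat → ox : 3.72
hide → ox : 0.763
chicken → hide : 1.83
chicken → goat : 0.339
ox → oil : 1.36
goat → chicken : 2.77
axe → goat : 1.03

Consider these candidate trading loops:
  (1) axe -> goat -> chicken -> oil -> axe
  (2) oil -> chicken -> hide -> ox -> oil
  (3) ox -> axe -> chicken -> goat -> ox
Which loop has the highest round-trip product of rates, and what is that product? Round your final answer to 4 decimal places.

(1) 1.03 × 2.77 × 1.8 × 0.175 = 0.89873
(2) 0.544 × 1.83 × 0.763 × 1.36 = 1.03303
(3) 0.236 × 2.86 × 0.339 × 3.72 = 0.85118
Highest is cycle (2) at 1.0330 (>1, arbitrage).

1.0330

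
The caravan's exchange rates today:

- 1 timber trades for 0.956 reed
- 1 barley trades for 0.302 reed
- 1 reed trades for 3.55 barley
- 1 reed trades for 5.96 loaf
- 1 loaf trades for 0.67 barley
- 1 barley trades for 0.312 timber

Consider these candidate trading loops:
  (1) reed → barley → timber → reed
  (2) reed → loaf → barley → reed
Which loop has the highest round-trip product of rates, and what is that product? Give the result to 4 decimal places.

(1) 3.55 × 0.312 × 0.956 = 1.05887
(2) 5.96 × 0.67 × 0.302 = 1.20595
Highest is cycle (2) at 1.2059 (>1, arbitrage).

1.2059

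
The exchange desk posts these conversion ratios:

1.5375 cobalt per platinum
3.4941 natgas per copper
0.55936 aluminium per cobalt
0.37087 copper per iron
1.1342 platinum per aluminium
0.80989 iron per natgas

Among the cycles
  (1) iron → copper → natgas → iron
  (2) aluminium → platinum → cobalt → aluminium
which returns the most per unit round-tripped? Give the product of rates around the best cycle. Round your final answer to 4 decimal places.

1.0495

(1) 0.37087 × 3.4941 × 0.80989 = 1.04950
(2) 1.1342 × 1.5375 × 0.55936 = 0.97543
Highest is cycle (1) at 1.0495 (>1, arbitrage).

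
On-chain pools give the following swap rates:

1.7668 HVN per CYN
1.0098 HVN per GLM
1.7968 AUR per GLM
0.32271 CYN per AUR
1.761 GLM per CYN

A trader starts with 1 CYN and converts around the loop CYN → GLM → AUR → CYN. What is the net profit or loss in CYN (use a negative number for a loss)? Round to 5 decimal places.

0.02111

1 CYN × 1.761 = 1.761 GLM
1.761 GLM × 1.7968 = 3.1641648 AUR
3.1641648 AUR × 0.32271 = 1.021107622608 CYN
Net change: 1.021107622608 − 1 = 0.021107622608 CYN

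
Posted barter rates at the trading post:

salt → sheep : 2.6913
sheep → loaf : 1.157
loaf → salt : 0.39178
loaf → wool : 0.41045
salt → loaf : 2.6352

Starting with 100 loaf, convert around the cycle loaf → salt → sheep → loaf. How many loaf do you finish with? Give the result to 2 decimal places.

100 loaf × 0.39178 = 39.178 salt
39.178 salt × 2.6913 = 105.4397514 sheep
105.4397514 sheep × 1.157 = 121.9937923698 loaf

121.99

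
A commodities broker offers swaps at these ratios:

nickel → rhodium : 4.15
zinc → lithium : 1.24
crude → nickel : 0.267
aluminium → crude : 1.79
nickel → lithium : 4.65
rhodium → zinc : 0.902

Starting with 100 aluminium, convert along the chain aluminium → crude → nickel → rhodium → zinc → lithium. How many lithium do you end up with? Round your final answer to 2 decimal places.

100 aluminium × 1.79 = 179 crude
179 crude × 0.267 = 47.793 nickel
47.793 nickel × 4.15 = 198.34095 rhodium
198.34095 rhodium × 0.902 = 178.9035369 zinc
178.9035369 zinc × 1.24 = 221.840385756 lithium

221.84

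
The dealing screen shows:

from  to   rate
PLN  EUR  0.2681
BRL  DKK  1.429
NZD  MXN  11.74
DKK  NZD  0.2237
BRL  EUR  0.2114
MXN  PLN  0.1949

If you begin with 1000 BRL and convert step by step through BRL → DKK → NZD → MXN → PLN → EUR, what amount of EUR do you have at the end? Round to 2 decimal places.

1000 BRL × 1.429 = 1429 DKK
1429 DKK × 0.2237 = 319.6673 NZD
319.6673 NZD × 11.74 = 3752.894102 MXN
3752.894102 MXN × 0.1949 = 731.4390604798 PLN
731.4390604798 PLN × 0.2681 = 196.09881211463438 EUR

196.10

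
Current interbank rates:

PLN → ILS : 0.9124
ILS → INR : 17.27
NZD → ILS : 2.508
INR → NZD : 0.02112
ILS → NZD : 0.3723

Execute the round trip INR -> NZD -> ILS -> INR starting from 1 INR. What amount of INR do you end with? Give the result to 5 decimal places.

1 INR × 0.02112 = 0.02112 NZD
0.02112 NZD × 2.508 = 0.05296896 ILS
0.05296896 ILS × 17.27 = 0.9147739392 INR

0.91477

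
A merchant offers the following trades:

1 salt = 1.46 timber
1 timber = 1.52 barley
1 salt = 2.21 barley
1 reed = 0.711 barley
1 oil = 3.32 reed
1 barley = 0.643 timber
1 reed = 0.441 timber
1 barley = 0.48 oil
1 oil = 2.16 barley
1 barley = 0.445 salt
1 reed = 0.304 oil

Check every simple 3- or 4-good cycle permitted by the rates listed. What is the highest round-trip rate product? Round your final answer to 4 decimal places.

1.1330

reed→barley→oil→reed: 0.711 × 0.48 × 3.32 = 1.13305
reed→timber→barley→oil→reed: 0.441 × 1.52 × 0.48 × 3.32 = 1.06822
timber→barley→salt→timber: 1.52 × 0.445 × 1.46 = 0.98754
Maximum is reed→barley→oil→reed at 1.1330; arbitrage exists.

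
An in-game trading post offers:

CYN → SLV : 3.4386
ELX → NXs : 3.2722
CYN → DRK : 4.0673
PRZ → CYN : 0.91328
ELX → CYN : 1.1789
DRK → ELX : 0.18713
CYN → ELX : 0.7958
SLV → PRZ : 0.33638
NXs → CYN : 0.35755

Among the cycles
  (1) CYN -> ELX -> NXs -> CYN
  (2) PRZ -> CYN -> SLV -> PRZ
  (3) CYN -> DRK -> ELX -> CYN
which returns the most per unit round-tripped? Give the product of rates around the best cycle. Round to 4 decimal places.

1.0564

(1) 0.7958 × 3.2722 × 0.35755 = 0.93107
(2) 0.91328 × 3.4386 × 0.33638 = 1.05637
(3) 4.0673 × 0.18713 × 1.1789 = 0.89728
Highest is cycle (2) at 1.0564 (>1, arbitrage).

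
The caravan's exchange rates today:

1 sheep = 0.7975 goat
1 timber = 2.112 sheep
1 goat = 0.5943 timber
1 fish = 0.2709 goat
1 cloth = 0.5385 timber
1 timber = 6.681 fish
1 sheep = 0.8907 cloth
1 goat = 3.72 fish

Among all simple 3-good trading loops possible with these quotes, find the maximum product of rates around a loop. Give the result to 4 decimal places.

1.0756

fish→goat→timber→fish: 0.2709 × 0.5943 × 6.681 = 1.07561
sheep→cloth→timber→sheep: 0.8907 × 0.5385 × 2.112 = 1.01300
goat→timber→sheep→goat: 0.5943 × 2.112 × 0.7975 = 1.00099
Maximum is fish→goat→timber→fish at 1.0756; arbitrage exists.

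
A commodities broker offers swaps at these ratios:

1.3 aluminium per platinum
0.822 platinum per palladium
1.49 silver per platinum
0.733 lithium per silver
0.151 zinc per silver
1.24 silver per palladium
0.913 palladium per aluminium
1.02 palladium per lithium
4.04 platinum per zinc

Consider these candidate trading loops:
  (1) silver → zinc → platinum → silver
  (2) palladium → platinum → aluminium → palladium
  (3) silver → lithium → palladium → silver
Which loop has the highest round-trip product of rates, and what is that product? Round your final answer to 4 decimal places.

0.9756

(1) 0.151 × 4.04 × 1.49 = 0.90896
(2) 0.822 × 1.3 × 0.913 = 0.97563
(3) 0.733 × 1.02 × 1.24 = 0.92710
Highest is cycle (2) at 0.9756 (≤1, no arbitrage).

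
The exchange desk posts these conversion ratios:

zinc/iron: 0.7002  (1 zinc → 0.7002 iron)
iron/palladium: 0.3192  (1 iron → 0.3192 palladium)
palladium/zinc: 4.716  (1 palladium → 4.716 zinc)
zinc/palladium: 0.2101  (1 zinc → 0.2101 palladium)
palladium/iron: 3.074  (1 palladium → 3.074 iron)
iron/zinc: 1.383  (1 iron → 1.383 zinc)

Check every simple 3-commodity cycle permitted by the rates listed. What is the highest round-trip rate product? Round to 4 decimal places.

1.0540

palladium→zinc→iron→palladium: 4.716 × 0.7002 × 0.3192 = 1.05404
palladium→iron→zinc→palladium: 3.074 × 1.383 × 0.2101 = 0.89321
Maximum is palladium→zinc→iron→palladium at 1.0540; arbitrage exists.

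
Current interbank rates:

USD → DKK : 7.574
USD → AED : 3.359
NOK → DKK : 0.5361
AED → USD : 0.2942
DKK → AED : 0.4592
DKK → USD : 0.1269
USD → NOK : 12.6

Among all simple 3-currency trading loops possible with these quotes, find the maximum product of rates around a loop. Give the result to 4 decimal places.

DKK→AED→USD→DKK: 0.4592 × 0.2942 × 7.574 = 1.02322
DKK→USD→NOK→DKK: 0.1269 × 12.6 × 0.5361 = 0.85719
Maximum is DKK→AED→USD→DKK at 1.0232; arbitrage exists.

1.0232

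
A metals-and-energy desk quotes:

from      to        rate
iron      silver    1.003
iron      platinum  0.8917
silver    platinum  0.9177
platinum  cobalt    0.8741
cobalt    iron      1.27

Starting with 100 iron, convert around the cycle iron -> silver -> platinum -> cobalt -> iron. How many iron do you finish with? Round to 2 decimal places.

102.18

100 iron × 1.003 = 100.3 silver
100.3 silver × 0.9177 = 92.04531 platinum
92.04531 platinum × 0.8741 = 80.456805471 cobalt
80.456805471 cobalt × 1.27 = 102.18014294817 iron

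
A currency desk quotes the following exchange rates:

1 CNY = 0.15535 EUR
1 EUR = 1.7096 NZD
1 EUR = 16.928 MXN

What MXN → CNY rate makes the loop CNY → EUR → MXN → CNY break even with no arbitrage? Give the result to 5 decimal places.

Known legs of the cycle: 0.15535 × 16.928 = 2.6297648
For no arbitrage the full-cycle product must be 1, so the missing rate is 1 / 2.6297648 ≈ 0.3802621.

0.38026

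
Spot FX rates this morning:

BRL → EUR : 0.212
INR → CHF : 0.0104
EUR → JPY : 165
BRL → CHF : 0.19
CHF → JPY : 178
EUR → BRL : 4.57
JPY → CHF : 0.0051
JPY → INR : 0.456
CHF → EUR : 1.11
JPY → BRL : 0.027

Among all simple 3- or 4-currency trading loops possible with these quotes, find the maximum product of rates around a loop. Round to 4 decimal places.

0.9638

EUR→BRL→CHF→EUR: 4.57 × 0.19 × 1.11 = 0.96381
EUR→JPY→BRL→EUR: 165 × 0.027 × 0.212 = 0.94446
EUR→JPY→BRL→CHF→EUR: 165 × 0.027 × 0.19 × 1.11 = 0.93956
EUR→JPY→CHF→EUR: 165 × 0.0051 × 1.11 = 0.93407
CHF→JPY→BRL→CHF: 178 × 0.027 × 0.19 = 0.91314
EUR→JPY→INR→CHF→EUR: 165 × 0.456 × 0.0104 × 1.11 = 0.86857
INR→CHF→JPY→INR: 0.0104 × 178 × 0.456 = 0.84415
Maximum is EUR→BRL→CHF→EUR at 0.9638; no arbitrage — every cycle loses value.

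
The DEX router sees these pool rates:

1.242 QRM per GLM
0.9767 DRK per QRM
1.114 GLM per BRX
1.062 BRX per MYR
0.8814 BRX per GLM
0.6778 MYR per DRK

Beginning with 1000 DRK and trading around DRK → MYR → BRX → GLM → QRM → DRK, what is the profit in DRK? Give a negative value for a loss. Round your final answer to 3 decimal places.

1000 DRK × 0.6778 = 677.8 MYR
677.8 MYR × 1.062 = 719.8236 BRX
719.8236 BRX × 1.114 = 801.8834904 GLM
801.8834904 GLM × 1.242 = 995.9392950768 QRM
995.9392950768 QRM × 0.9767 = 972.73390950151056 DRK
Net change: 972.73390950151056 − 1000 = -27.26609049848944 DRK

-27.266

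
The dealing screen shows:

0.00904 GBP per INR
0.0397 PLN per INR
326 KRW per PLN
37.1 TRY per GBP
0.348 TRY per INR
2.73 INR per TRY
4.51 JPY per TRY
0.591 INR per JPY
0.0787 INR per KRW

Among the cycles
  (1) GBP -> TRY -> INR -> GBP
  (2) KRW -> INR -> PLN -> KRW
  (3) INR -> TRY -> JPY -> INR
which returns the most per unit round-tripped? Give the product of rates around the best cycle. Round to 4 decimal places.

1.0186

(1) 37.1 × 2.73 × 0.00904 = 0.91560
(2) 0.0787 × 0.0397 × 326 = 1.01855
(3) 0.348 × 4.51 × 0.591 = 0.92756
Highest is cycle (2) at 1.0186 (>1, arbitrage).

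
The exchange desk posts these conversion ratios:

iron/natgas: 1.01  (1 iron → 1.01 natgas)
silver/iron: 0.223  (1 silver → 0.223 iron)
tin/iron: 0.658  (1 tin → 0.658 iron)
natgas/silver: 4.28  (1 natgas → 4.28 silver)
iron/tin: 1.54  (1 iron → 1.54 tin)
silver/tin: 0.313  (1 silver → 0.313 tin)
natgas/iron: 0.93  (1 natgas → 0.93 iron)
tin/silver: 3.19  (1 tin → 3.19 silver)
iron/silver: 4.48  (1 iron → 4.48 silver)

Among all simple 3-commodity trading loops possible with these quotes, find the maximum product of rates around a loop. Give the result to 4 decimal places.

1.0955

iron→tin→silver→iron: 1.54 × 3.19 × 0.223 = 1.09551
natgas→silver→iron→natgas: 4.28 × 0.223 × 1.01 = 0.96398
iron→silver→tin→iron: 4.48 × 0.313 × 0.658 = 0.92267
Maximum is iron→tin→silver→iron at 1.0955; arbitrage exists.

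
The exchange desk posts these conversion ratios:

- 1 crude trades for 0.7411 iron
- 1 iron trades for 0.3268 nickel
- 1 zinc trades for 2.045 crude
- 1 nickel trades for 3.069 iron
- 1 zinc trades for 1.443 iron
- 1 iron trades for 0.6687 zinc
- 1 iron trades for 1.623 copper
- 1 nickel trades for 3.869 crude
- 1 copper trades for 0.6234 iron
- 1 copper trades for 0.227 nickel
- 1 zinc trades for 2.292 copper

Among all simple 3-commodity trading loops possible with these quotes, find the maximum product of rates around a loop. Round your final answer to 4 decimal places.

nickel→iron→copper→nickel: 3.069 × 1.623 × 0.227 = 1.13068
crude→iron→zinc→crude: 0.7411 × 0.6687 × 2.045 = 1.01345
zinc→copper→iron→zinc: 2.292 × 0.6234 × 0.6687 = 0.95546
crude→iron→nickel→crude: 0.7411 × 0.3268 × 3.869 = 0.93704
Maximum is nickel→iron→copper→nickel at 1.1307; arbitrage exists.

1.1307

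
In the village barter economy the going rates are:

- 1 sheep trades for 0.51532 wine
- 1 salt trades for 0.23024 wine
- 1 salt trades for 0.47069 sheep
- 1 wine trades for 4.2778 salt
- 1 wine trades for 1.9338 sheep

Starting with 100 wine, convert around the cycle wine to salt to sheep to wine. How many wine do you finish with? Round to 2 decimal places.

103.76

100 wine × 4.2778 = 427.78 salt
427.78 salt × 0.47069 = 201.3517682 sheep
201.3517682 sheep × 0.51532 = 103.760593188824 wine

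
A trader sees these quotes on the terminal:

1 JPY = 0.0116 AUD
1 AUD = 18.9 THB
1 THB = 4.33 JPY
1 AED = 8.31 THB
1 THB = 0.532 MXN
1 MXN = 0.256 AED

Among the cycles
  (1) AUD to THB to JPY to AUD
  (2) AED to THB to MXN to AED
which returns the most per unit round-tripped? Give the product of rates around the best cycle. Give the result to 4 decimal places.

1.1318

(1) 18.9 × 4.33 × 0.0116 = 0.94931
(2) 8.31 × 0.532 × 0.256 = 1.13176
Highest is cycle (2) at 1.1318 (>1, arbitrage).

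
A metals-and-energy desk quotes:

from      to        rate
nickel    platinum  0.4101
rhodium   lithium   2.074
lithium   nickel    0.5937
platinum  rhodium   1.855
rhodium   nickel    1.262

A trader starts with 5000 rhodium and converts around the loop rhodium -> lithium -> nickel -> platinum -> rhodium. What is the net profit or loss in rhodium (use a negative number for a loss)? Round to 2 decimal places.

5000 rhodium × 2.074 = 10370 lithium
10370 lithium × 0.5937 = 6156.669 nickel
6156.669 nickel × 0.4101 = 2524.8499569 platinum
2524.8499569 platinum × 1.855 = 4683.5966700495 rhodium
Net change: 4683.5966700495 − 5000 = -316.4033299505 rhodium

-316.40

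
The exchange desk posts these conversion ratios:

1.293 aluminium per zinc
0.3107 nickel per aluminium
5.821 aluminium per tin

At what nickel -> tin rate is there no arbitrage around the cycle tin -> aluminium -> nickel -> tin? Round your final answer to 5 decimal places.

Known legs of the cycle: 5.821 × 0.3107 = 1.8085847
For no arbitrage the full-cycle product must be 1, so the missing rate is 1 / 1.8085847 ≈ 0.5529185.

0.55292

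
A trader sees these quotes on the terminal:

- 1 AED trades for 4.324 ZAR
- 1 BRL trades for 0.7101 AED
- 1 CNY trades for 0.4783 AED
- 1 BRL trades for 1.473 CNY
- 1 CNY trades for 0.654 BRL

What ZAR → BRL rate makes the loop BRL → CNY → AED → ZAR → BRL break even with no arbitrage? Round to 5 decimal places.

Known legs of the cycle: 1.473 × 0.4783 × 4.324 = 3.0464132316
For no arbitrage the full-cycle product must be 1, so the missing rate is 1 / 3.0464132316 ≈ 0.3282549.

0.32825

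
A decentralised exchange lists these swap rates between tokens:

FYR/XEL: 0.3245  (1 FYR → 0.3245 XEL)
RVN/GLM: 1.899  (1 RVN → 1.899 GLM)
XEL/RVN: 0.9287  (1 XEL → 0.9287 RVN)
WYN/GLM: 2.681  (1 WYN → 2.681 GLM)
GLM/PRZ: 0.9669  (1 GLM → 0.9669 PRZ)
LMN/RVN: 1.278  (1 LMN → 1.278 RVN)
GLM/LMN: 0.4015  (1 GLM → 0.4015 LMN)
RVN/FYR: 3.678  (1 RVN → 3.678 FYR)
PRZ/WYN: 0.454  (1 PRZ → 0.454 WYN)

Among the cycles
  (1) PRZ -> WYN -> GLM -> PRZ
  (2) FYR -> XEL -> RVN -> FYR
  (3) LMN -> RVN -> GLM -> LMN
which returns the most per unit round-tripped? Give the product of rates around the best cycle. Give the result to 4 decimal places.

(1) 0.454 × 2.681 × 0.9669 = 1.17689
(2) 0.3245 × 0.9287 × 3.678 = 1.10841
(3) 1.278 × 1.899 × 0.4015 = 0.97441
Highest is cycle (1) at 1.1769 (>1, arbitrage).

1.1769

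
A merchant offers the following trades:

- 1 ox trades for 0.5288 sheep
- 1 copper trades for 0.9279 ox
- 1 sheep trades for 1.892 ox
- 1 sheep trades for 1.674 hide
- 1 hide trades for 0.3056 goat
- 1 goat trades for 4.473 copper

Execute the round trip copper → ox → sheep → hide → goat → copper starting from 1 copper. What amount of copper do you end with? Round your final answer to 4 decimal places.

1.1228

1 copper × 0.9279 = 0.9279 ox
0.9279 ox × 0.5288 = 0.49067352 sheep
0.49067352 sheep × 1.674 = 0.82138747248 hide
0.82138747248 hide × 0.3056 = 0.251016011589888 goat
0.251016011589888 goat × 4.473 = 1.122794619841569024 copper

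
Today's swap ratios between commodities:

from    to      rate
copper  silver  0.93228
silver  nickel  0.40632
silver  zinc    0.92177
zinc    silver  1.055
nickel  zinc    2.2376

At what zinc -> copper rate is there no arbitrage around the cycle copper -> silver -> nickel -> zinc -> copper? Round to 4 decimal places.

1.1798

Known legs of the cycle: 0.93228 × 0.40632 × 2.2376 = 0.84761185188096
For no arbitrage the full-cycle product must be 1, so the missing rate is 1 / 0.84761185188096 ≈ 1.179785.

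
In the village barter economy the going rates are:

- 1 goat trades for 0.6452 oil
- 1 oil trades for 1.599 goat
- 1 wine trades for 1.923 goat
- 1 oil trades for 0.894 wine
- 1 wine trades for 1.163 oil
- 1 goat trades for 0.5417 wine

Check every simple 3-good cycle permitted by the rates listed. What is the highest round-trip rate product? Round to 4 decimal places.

1.1092

oil→wine→goat→oil: 0.894 × 1.923 × 0.6452 = 1.10920
oil→goat→wine→oil: 1.599 × 0.5417 × 1.163 = 1.00737
Maximum is oil→wine→goat→oil at 1.1092; arbitrage exists.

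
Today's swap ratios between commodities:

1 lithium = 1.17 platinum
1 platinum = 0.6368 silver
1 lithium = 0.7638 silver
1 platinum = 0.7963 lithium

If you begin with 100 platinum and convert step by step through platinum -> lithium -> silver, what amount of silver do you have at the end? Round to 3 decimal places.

60.821

100 platinum × 0.7963 = 79.63 lithium
79.63 lithium × 0.7638 = 60.821394 silver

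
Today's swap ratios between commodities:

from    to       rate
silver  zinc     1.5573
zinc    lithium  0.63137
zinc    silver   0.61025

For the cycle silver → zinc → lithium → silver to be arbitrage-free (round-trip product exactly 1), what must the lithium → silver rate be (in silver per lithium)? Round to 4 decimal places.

1.0171

Known legs of the cycle: 1.5573 × 0.63137 = 0.983232501
For no arbitrage the full-cycle product must be 1, so the missing rate is 1 / 0.983232501 ≈ 1.017053.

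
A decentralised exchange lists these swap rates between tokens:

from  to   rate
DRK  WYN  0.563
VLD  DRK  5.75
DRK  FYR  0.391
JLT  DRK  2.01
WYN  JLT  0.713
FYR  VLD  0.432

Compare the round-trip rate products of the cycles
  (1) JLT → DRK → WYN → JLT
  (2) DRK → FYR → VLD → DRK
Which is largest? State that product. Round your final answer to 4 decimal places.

(1) 2.01 × 0.563 × 0.713 = 0.80685
(2) 0.391 × 0.432 × 5.75 = 0.97124
Highest is cycle (2) at 0.9712 (≤1, no arbitrage).

0.9712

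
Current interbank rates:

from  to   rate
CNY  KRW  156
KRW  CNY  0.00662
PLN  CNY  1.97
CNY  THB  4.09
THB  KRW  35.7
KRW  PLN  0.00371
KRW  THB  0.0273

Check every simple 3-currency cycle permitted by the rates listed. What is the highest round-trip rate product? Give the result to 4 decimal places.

1.1402

KRW→PLN→CNY→KRW: 0.00371 × 1.97 × 156 = 1.14016
KRW→CNY→THB→KRW: 0.00662 × 4.09 × 35.7 = 0.96661
Maximum is KRW→PLN→CNY→KRW at 1.1402; arbitrage exists.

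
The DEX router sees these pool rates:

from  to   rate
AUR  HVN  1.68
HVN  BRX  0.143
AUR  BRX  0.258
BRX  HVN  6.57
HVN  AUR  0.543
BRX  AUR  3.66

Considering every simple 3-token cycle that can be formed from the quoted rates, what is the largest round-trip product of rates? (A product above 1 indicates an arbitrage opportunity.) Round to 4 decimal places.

0.9204

HVN→AUR→BRX→HVN: 0.543 × 0.258 × 6.57 = 0.92042
HVN→BRX→AUR→HVN: 0.143 × 3.66 × 1.68 = 0.87928
Maximum is HVN→AUR→BRX→HVN at 0.9204; no arbitrage — every cycle loses value.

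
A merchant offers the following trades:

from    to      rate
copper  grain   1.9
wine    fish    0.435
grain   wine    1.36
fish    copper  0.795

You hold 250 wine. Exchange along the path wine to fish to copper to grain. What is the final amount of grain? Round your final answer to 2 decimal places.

164.27

250 wine × 0.435 = 108.75 fish
108.75 fish × 0.795 = 86.45625 copper
86.45625 copper × 1.9 = 164.266875 grain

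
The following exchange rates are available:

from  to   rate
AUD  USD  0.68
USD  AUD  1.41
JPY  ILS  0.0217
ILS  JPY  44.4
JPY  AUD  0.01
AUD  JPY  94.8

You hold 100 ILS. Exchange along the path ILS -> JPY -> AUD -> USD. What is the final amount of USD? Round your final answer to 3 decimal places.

100 ILS × 44.4 = 4440 JPY
4440 JPY × 0.01 = 44.4 AUD
44.4 AUD × 0.68 = 30.192 USD

30.192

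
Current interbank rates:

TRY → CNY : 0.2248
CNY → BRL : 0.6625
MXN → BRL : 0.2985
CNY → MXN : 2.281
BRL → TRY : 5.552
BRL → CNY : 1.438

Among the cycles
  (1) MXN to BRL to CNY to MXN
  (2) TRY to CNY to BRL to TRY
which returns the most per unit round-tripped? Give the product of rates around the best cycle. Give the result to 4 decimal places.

(1) 0.2985 × 1.438 × 2.281 = 0.97910
(2) 0.2248 × 0.6625 × 5.552 = 0.82686
Highest is cycle (1) at 0.9791 (≤1, no arbitrage).

0.9791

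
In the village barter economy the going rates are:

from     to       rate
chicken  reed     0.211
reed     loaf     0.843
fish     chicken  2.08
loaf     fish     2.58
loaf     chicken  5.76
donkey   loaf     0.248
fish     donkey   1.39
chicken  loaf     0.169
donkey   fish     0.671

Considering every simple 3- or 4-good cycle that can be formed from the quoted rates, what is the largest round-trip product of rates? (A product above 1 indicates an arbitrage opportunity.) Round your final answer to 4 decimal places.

chicken→reed→loaf→chicken: 0.211 × 0.843 × 5.76 = 1.02455
chicken→reed→loaf→fish→chicken: 0.211 × 0.843 × 2.58 × 2.08 = 0.95454
chicken→loaf→fish→chicken: 0.169 × 2.58 × 2.08 = 0.90692
loaf→fish→donkey→loaf: 2.58 × 1.39 × 0.248 = 0.88938
Maximum is chicken→reed→loaf→chicken at 1.0245; arbitrage exists.

1.0245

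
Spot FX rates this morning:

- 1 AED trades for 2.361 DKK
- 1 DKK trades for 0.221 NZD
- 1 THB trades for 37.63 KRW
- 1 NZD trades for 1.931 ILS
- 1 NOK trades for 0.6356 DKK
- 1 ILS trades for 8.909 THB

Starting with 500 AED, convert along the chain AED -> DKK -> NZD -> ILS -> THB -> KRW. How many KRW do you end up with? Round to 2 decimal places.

168889.91

500 AED × 2.361 = 1180.5 DKK
1180.5 DKK × 0.221 = 260.8905 NZD
260.8905 NZD × 1.931 = 503.7795555 ILS
503.7795555 ILS × 8.909 = 4488.1720599495 THB
4488.1720599495 THB × 37.63 = 168889.914615899685 KRW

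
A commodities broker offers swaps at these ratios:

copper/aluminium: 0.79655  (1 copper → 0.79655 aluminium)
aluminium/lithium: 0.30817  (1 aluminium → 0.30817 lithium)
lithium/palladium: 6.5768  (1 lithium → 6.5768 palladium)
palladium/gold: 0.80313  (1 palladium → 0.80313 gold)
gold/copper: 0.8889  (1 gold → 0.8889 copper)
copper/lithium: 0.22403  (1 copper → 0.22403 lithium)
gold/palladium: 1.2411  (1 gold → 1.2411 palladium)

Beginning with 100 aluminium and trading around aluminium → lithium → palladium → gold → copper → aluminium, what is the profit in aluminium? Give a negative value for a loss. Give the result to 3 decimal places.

100 aluminium × 0.30817 = 30.817 lithium
30.817 lithium × 6.5768 = 202.6772456 palladium
202.6772456 palladium × 0.80313 = 162.776176258728 gold
162.776176258728 gold × 0.8889 = 144.6917430763833192 copper
144.6917430763833192 copper × 0.79655 = 115.25420794749313290876 aluminium
Net change: 115.25420794749313290876 − 100 = 15.25420794749313290876 aluminium

15.254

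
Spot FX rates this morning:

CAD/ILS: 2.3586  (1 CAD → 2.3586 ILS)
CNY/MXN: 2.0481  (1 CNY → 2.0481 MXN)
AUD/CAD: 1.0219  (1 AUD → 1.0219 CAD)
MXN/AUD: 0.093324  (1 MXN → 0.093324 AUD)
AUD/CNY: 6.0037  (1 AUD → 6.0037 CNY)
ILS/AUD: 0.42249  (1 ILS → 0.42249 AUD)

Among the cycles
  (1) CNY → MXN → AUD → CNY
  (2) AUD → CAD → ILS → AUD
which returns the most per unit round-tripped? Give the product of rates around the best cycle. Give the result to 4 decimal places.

1.1475

(1) 2.0481 × 0.093324 × 6.0037 = 1.14753
(2) 1.0219 × 2.3586 × 0.42249 = 1.01831
Highest is cycle (1) at 1.1475 (>1, arbitrage).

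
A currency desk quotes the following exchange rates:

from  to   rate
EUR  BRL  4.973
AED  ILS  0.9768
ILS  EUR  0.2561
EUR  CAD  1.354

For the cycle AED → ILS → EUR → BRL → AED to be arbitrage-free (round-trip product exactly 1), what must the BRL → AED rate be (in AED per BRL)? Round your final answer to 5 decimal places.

0.80383

Known legs of the cycle: 0.9768 × 0.2561 × 4.973 = 1.24403812104
For no arbitrage the full-cycle product must be 1, so the missing rate is 1 / 1.24403812104 ≈ 0.8038339.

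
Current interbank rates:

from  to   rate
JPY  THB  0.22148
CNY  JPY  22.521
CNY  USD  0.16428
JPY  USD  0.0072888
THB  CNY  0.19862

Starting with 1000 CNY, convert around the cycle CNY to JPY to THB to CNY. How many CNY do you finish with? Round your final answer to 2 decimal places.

1000 CNY × 22.521 = 22521 JPY
22521 JPY × 0.22148 = 4987.95108 THB
4987.95108 THB × 0.19862 = 990.7068435096 CNY

990.71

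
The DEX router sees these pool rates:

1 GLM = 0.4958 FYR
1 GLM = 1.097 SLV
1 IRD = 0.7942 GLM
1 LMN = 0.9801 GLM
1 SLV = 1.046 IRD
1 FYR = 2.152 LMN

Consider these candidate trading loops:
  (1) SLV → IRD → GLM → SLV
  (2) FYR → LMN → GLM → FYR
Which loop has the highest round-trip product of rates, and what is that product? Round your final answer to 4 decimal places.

(1) 1.046 × 0.7942 × 1.097 = 0.91131
(2) 2.152 × 0.9801 × 0.4958 = 1.04573
Highest is cycle (2) at 1.0457 (>1, arbitrage).

1.0457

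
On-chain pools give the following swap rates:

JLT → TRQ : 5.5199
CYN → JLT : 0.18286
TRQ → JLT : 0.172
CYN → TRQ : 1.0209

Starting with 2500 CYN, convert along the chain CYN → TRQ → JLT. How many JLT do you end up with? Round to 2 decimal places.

438.99

2500 CYN × 1.0209 = 2552.25 TRQ
2552.25 TRQ × 0.172 = 438.987 JLT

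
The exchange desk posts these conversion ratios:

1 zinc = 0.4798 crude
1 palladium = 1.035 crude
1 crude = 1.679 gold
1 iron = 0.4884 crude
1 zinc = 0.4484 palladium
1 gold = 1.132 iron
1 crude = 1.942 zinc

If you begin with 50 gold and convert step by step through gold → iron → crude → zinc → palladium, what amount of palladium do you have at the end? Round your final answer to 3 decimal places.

50 gold × 1.132 = 56.6 iron
56.6 iron × 0.4884 = 27.64344 crude
27.64344 crude × 1.942 = 53.68356048 zinc
53.68356048 zinc × 0.4484 = 24.071708519232 palladium

24.072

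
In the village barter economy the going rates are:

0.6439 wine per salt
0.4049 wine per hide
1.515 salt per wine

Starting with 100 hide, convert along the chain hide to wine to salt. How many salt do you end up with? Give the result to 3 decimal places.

61.342

100 hide × 0.4049 = 40.49 wine
40.49 wine × 1.515 = 61.34235 salt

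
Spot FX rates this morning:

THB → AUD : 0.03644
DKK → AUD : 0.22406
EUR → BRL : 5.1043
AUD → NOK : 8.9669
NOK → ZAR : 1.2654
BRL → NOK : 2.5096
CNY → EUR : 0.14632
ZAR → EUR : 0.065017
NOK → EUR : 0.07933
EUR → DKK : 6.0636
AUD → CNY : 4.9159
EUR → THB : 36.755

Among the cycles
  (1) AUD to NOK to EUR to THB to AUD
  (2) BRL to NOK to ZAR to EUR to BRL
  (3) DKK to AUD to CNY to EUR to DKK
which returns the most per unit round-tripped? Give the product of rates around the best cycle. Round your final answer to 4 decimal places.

(1) 8.9669 × 0.07933 × 36.755 × 0.03644 = 0.95274
(2) 2.5096 × 1.2654 × 0.065017 × 5.1043 = 1.05389
(3) 0.22406 × 4.9159 × 0.14632 × 6.0636 = 0.97724
Highest is cycle (2) at 1.0539 (>1, arbitrage).

1.0539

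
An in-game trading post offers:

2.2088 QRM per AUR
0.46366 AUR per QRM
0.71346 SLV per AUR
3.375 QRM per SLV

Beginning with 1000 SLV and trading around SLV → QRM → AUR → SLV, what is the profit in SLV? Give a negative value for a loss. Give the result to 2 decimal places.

1000 SLV × 3.375 = 3375 QRM
3375 QRM × 0.46366 = 1564.8525 AUR
1564.8525 AUR × 0.71346 = 1116.45966465 SLV
Net change: 1116.45966465 − 1000 = 116.45966465 SLV

116.46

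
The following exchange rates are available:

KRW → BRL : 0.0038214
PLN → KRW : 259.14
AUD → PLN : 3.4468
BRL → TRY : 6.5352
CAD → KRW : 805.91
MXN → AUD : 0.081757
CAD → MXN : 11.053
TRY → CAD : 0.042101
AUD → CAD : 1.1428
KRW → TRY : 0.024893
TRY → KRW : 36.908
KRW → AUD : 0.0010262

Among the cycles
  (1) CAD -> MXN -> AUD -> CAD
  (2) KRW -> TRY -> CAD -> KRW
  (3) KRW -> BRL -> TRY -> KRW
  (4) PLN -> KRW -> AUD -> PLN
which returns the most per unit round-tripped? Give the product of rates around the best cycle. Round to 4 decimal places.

(1) 11.053 × 0.081757 × 1.1428 = 1.03270
(2) 0.024893 × 0.042101 × 805.91 = 0.84461
(3) 0.0038214 × 6.5352 × 36.908 = 0.92173
(4) 259.14 × 0.0010262 × 3.4468 = 0.91661
Highest is cycle (1) at 1.0327 (>1, arbitrage).

1.0327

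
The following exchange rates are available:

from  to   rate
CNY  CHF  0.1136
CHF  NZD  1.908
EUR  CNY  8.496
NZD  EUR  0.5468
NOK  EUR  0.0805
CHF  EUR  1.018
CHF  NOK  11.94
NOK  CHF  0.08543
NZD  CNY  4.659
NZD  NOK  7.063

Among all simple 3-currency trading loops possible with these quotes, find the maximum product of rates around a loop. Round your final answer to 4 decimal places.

CHF→NZD→NOK→CHF: 1.908 × 7.063 × 0.08543 = 1.15127
CHF→NZD→CNY→CHF: 1.908 × 4.659 × 0.1136 = 1.00983
CHF→EUR→CNY→CHF: 1.018 × 8.496 × 0.1136 = 0.98252
Maximum is CHF→NZD→NOK→CHF at 1.1513; arbitrage exists.

1.1513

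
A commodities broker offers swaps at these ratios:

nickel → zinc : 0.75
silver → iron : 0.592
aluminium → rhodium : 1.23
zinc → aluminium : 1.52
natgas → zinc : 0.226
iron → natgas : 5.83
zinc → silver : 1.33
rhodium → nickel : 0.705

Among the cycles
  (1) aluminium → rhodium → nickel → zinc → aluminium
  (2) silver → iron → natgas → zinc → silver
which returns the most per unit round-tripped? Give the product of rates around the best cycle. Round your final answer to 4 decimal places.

(1) 1.23 × 0.705 × 0.75 × 1.52 = 0.98855
(2) 0.592 × 5.83 × 0.226 × 1.33 = 1.03741
Highest is cycle (2) at 1.0374 (>1, arbitrage).

1.0374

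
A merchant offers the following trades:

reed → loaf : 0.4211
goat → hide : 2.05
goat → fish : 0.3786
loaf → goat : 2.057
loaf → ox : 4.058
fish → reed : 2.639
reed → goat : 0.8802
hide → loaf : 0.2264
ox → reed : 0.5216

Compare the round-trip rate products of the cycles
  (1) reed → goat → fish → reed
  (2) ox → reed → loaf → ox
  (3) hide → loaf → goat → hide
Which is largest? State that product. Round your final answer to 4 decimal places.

0.9547

(1) 0.8802 × 0.3786 × 2.639 = 0.87943
(2) 0.5216 × 0.4211 × 4.058 = 0.89132
(3) 0.2264 × 2.057 × 2.05 = 0.95469
Highest is cycle (3) at 0.9547 (≤1, no arbitrage).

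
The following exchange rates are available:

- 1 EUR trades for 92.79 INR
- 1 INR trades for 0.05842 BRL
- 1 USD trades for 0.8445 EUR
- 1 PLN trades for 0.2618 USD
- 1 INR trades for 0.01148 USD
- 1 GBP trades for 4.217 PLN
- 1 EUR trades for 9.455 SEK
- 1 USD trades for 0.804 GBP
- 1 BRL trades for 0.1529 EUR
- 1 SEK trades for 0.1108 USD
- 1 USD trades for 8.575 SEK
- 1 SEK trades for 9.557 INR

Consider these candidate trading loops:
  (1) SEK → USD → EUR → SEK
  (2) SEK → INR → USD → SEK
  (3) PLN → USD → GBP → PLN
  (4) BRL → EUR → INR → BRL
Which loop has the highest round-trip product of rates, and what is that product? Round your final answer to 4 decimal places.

(1) 0.1108 × 0.8445 × 9.455 = 0.88471
(2) 9.557 × 0.01148 × 8.575 = 0.94080
(3) 0.2618 × 0.804 × 4.217 = 0.88762
(4) 0.1529 × 92.79 × 0.05842 = 0.82884
Highest is cycle (2) at 0.9408 (≤1, no arbitrage).

0.9408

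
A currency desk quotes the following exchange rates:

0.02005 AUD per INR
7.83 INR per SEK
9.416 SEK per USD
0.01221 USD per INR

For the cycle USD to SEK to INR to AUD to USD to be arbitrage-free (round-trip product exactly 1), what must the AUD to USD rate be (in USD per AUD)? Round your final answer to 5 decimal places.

0.67648

Known legs of the cycle: 9.416 × 7.83 × 0.02005 = 1.478231964
For no arbitrage the full-cycle product must be 1, so the missing rate is 1 / 1.478231964 ≈ 0.6764838.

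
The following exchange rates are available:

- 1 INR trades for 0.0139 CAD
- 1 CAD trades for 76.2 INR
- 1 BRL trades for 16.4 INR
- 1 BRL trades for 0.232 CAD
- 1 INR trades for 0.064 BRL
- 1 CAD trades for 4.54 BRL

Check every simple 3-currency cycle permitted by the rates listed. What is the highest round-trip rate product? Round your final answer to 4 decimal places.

BRL→CAD→INR→BRL: 0.232 × 76.2 × 0.064 = 1.13142
BRL→INR→CAD→BRL: 16.4 × 0.0139 × 4.54 = 1.03494
Maximum is BRL→CAD→INR→BRL at 1.1314; arbitrage exists.

1.1314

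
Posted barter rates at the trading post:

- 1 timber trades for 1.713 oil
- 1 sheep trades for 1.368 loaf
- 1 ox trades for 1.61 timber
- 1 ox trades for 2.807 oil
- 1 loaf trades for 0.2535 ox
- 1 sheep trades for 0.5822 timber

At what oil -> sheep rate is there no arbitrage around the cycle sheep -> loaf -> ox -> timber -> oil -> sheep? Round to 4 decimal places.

Known legs of the cycle: 1.368 × 0.2535 × 1.61 × 1.713 = 0.95641702884
For no arbitrage the full-cycle product must be 1, so the missing rate is 1 / 0.95641702884 ≈ 1.045569.

1.0456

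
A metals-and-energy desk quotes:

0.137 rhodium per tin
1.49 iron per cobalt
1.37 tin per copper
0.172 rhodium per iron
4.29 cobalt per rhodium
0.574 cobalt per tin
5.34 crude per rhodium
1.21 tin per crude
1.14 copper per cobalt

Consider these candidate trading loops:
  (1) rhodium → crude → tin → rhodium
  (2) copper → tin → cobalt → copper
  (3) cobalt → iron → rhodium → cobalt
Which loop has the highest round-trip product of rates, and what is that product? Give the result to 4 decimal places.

1.0994

(1) 5.34 × 1.21 × 0.137 = 0.88521
(2) 1.37 × 0.574 × 1.14 = 0.89647
(3) 1.49 × 0.172 × 4.29 = 1.09944
Highest is cycle (3) at 1.0994 (>1, arbitrage).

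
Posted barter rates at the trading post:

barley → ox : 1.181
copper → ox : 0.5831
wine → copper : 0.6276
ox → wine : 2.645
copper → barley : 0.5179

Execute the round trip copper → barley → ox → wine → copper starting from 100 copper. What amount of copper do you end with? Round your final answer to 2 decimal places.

100 copper × 0.5179 = 51.79 barley
51.79 barley × 1.181 = 61.16399 ox
61.16399 ox × 2.645 = 161.77875355 wine
161.77875355 wine × 0.6276 = 101.53234572798 copper

101.53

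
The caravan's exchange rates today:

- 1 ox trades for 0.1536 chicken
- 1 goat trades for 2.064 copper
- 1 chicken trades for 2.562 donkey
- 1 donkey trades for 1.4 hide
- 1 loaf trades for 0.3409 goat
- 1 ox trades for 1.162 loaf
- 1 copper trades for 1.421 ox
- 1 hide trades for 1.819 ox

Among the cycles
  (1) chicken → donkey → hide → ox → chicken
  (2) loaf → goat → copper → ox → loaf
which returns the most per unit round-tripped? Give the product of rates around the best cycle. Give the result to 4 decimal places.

(1) 2.562 × 1.4 × 1.819 × 0.1536 = 1.00215
(2) 0.3409 × 2.064 × 1.421 × 1.162 = 1.16181
Highest is cycle (2) at 1.1618 (>1, arbitrage).

1.1618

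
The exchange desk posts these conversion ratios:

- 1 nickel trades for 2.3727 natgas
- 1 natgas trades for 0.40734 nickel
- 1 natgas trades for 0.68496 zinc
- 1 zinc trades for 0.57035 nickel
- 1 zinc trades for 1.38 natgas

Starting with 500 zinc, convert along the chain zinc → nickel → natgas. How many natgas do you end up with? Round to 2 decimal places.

500 zinc × 0.57035 = 285.175 nickel
285.175 nickel × 2.3727 = 676.6347225 natgas

676.63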